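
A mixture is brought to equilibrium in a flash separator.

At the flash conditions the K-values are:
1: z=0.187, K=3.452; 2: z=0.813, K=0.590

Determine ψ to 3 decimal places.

Newton iteration, ψ⁰ = 0.33:
  ψ = 0.330: g = -0.1320, g' = -0.526 → ψ = 0.079
  ψ = 0.079: g = 0.0395, g' = -0.935 → ψ = 0.121
  ψ = 0.121: g = 0.0026, g' = -0.819 → ψ = 0.125
Converged at ψ = 0.125.

ψ = 0.125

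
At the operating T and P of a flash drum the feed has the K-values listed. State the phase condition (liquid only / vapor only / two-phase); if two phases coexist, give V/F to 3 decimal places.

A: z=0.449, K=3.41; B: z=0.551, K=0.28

two-phase, V/F = 0.395

ΣzᵢKᵢ = 1.685; Σzᵢ/Kᵢ = 2.100.
Both exceed 1, so a two-phase solution exists.
Binary case is linear: z₁(K₁−1)(1+ψ(K₂−1)) + z₂(K₂−1)(1+ψ(K₁−1)) = 0
⇒ ψ = [z₁(K₁−1)+z₂(K₂−1)] / [−(K₁−1)(K₂−1)] = 0.6854/1.7352 = 0.395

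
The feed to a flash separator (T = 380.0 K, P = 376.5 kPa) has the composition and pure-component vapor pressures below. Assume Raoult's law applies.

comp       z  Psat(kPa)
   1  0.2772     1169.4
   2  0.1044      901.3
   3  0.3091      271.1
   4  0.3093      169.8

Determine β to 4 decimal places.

Raoult's law: Kᵢ = Pᵢˢᵃᵗ/P = Pᵢˢᵃᵗ/376.5.
  K_1 = 1169.4/376.5 = 3.105976, K_2 = 901.3/376.5 = 2.393891, K_3 = 271.1/376.5 = 0.720053, K_4 = 169.8/376.5 = 0.450996
Material balance + equilibrium reduce to Σ zᵢ(Kᵢ−1)/(1+β(Kᵢ−1)) = 0.
Check two-phase: ΣzᵢKᵢ = 1.4730 > 1 and Σzᵢ/Kᵢ = 1.2479 > 1, so g(0) = 0.4730 > 0 and g(1) = -0.2479 < 0.
Iterate (Newton) starting at β = 0.5:
  β = 0.5000: g = 0.03544, g' = -0.5720 → β = 0.5620
  β = 0.5620: g = 0.00071, g' = -0.5507 → β = 0.5632
Converged at β = 0.5632.

β = 0.5632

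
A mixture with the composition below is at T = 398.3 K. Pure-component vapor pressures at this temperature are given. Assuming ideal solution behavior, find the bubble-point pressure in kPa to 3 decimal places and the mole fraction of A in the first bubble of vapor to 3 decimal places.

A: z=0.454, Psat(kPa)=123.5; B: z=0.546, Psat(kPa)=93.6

Pbub = 107.175 kPa, y_A = 0.523

At the bubble point ψ → 0, so ΣzᵢKᵢ = 1 with Kᵢ = Pᵢˢᵃᵗ/P ⇒ P = ΣzᵢPᵢˢᵃᵗ.
P = 0.454·123.5 + 0.546·93.6 = 107.175 kPa
yᵢ = zᵢPᵢˢᵃᵗ/P ⇒ y_A = 0.454·123.5/107.175 = 0.523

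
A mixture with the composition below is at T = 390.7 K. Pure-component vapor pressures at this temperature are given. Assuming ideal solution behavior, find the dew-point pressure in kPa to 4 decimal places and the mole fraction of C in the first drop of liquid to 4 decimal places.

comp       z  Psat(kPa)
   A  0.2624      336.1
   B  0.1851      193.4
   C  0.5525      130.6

At the dew point ψ → 1, so Σzᵢ/Kᵢ = 1 with Kᵢ = Pᵢˢᵃᵗ/P ⇒ 1/P = Σzᵢ/Pᵢˢᵃᵗ.
1/P = 0.2624/336.1 + 0.1851/193.4 + 0.5525/130.6 = 0.0059683 ⇒ P = 167.5525 kPa
xᵢ = zᵢP/Pᵢˢᵃᵗ ⇒ x_C = 0.5525·167.5525/130.6 = 0.7088

Pdew = 167.5525 kPa, x_C = 0.7088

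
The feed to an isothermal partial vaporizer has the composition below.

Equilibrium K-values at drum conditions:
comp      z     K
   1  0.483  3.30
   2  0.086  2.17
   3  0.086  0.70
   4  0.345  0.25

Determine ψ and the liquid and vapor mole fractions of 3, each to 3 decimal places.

ψ = 0.621, x_3 = 0.106, y_3 = 0.074

Rachford–Rice: g(ψ) = Σ zᵢ(Kᵢ−1)/(1+ψ(Kᵢ−1)) = 0.
g(0) = ΣzᵢKᵢ − 1 = 0.927 and g(1) = 1 − Σzᵢ/Kᵢ = -0.689, so a root lies in (0, 1).
Newton–Raphson from ψ = 0.5:
  ψ = 0.500: g = 0.1358, g' = -1.107 → ψ = 0.623
  ψ = 0.623: g = -0.0022, g' = -1.166 → ψ = 0.621
Converged at ψ = 0.621.
Compositions from xᵢ = zᵢ/(1+ψ(Kᵢ−1)), yᵢ = Kᵢxᵢ:
  1: x = 0.199, y = 0.657
  2: x = 0.050, y = 0.108
  3: x = 0.106, y = 0.074
  4: x = 0.646, y = 0.161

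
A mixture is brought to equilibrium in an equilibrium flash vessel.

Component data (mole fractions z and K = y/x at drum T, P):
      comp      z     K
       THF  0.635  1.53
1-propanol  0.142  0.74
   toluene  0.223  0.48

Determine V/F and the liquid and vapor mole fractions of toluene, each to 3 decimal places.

V/F = 0.768, x_toluene = 0.371, y_toluene = 0.178

Rachford–Rice: g(V/F) = Σ zᵢ(Kᵢ−1)/(1+V/F(Kᵢ−1)) = 0.
Check two-phase: ΣzᵢKᵢ = 1.184 > 1 and Σzᵢ/Kᵢ = 1.072 > 1, so g(0) = 0.184 > 0 and g(1) = -0.072 < 0.
Newton iteration, V/F⁰ = 0.4:
  V/F = 0.400: g = 0.0901, g' = -0.230 → V/F = 0.792
  V/F = 0.792: g = -0.0067, g' = -0.278 → V/F = 0.768
Converged at V/F = 0.768.
Compositions from xᵢ = zᵢ/(1+V/F(Kᵢ−1)), yᵢ = Kᵢxᵢ:
  THF: x = 0.451, y = 0.690
  1-propanol: x = 0.177, y = 0.131
  toluene: x = 0.371, y = 0.178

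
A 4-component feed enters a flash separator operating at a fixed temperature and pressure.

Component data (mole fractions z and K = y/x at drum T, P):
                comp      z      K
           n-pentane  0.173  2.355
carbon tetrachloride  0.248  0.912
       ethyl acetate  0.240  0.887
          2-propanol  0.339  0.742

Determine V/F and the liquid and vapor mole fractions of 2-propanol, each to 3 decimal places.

Newton–Raphson from V/F = 0.58:
  V/F = 0.580: g = -0.0236, g' = -0.136 → V/F = 0.407
  V/F = 0.407: g = 0.0023, g' = -0.166 → V/F = 0.421
Converged at V/F = 0.421.
Compositions from xᵢ = zᵢ/(1+V/F(Kᵢ−1)), yᵢ = Kᵢxᵢ:
  n-pentane: x = 0.110, y = 0.259
  carbon tetrachloride: x = 0.258, y = 0.235
  ethyl acetate: x = 0.252, y = 0.224
  2-propanol: x = 0.380, y = 0.282

V/F = 0.421, x_2-propanol = 0.380, y_2-propanol = 0.282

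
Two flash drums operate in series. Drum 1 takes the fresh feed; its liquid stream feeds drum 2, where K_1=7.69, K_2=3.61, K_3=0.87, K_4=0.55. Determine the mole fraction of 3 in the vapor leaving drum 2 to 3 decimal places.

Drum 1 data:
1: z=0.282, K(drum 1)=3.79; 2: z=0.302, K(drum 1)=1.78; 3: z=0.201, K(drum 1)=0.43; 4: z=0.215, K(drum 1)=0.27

Drum 1:
Rachford–Rice: g(ψ₁) = Σ zᵢ(Kᵢ−1)/(1+ψ₁(Kᵢ−1)) = 0.
g(0) = ΣzᵢKᵢ − 1 = 0.751 and g(1) = 1 − Σzᵢ/Kᵢ = -0.508, so a root lies in (0, 1).
Iterate (Newton) starting at ψ₁ = 0.33:
  ψ₁ = 0.330: g = 0.2491, g' = -1.009 → ψ₁ = 0.577
  ψ₁ = 0.577: g = 0.0222, g' = -0.897 → ψ₁ = 0.602
  ψ₁ = 0.602: g = -0.0001, g' = -0.907 → ψ₁ = 0.601
Converged at ψ₁ = 0.601.
Drum-1 compositions:
  1: x = 0.105, y = 0.399
  2: x = 0.206, y = 0.366
  3: x = 0.306, y = 0.132
  4: x = 0.383, y = 0.103
Drum-2 feed = drum-1 liquid: z₂ = (0.1053, 0.2056, 0.3059, 0.3833).
Drum 2:
Let ψ₂ = V/F and solve Σ zᵢ(Kᵢ−1)/(1+ψ₂(Kᵢ−1)) = 0.
Check two-phase: ΣzᵢKᵢ = 2.029 > 1 and Σzᵢ/Kᵢ = 1.119 > 1, so g(0) = 1.029 > 0 and g(1) = -0.119 < 0.
Iterate (Newton) starting at ψ₂ = 0.54:
  ψ₂ = 0.540: g = 0.1048, g' = -0.604 → ψ₂ = 0.713
  ψ₂ = 0.713: g = 0.0116, g' = -0.487 → ψ₂ = 0.737
  ψ₂ = 0.737: g = 0.0001, g' = -0.478 → ψ₂ = 0.738
Converged at ψ₂ = 0.738.
  1: x = 0.018, y = 0.136
  2: x = 0.070, y = 0.254
  3: x = 0.338, y = 0.294
  4: x = 0.574, y = 0.316

y_3 (drum 2) = 0.294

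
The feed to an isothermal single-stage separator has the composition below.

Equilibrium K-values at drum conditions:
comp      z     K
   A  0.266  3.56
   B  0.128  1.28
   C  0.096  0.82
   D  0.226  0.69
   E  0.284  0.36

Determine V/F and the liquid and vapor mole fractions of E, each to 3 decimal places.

Newton iteration, V/F⁰ = 0.5:
  V/F = 0.500: g = -0.0391, g' = -0.629 → V/F = 0.438
  V/F = 0.438: g = 0.0007, g' = -0.653 → V/F = 0.439
Converged at V/F = 0.439.
Compositions from xᵢ = zᵢ/(1+V/F(Kᵢ−1)), yᵢ = Kᵢxᵢ:
  A: x = 0.125, y = 0.446
  B: x = 0.114, y = 0.146
  C: x = 0.104, y = 0.085
  D: x = 0.262, y = 0.180
  E: x = 0.395, y = 0.142

V/F = 0.439, x_E = 0.395, y_E = 0.142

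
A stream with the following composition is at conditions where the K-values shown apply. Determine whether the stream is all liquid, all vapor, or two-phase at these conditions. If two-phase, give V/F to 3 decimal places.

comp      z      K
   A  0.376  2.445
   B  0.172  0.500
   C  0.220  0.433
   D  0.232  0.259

two-phase, V/F = 0.179

ΣzᵢKᵢ = 1.161; Σzᵢ/Kᵢ = 1.902.
Both exceed 1, so a two-phase solution exists.
Rachford–Rice: g(ψ) = Σ zᵢ(Kᵢ−1)/(1+ψ(Kᵢ−1)) = 0.
Newton–Raphson from ψ = 0.54:
  ψ = 0.540: g = -0.2790, g' = -0.829 → ψ = 0.204
  ψ = 0.204: g = -0.0194, g' = -0.789 → ψ = 0.179
Converged at ψ = 0.179.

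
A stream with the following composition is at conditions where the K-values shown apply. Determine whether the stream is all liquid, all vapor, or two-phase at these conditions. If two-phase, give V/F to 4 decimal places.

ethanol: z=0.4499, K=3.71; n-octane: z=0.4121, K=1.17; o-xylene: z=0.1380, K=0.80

ΣzᵢKᵢ = 2.2617; Σzᵢ/Kᵢ = 0.6460.
Since Σzᵢ/Kᵢ < 1 the mixture is above its dew point — single vapor phase.

all vapor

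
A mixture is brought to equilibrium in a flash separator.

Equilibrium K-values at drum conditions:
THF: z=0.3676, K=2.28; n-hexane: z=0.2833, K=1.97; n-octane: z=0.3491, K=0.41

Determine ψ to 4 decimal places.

ψ = 0.7957

Material balance + equilibrium reduce to Σ zᵢ(Kᵢ−1)/(1+ψ(Kᵢ−1)) = 0.
Check two-phase: ΣzᵢKᵢ = 1.5394 > 1 and Σzᵢ/Kᵢ = 1.1565 > 1, so g(0) = 0.5394 > 0 and g(1) = -0.1565 < 0.
Newton iteration, ψ⁰ = 0.43:
  ψ = 0.4300: g = 0.22142, g' = -0.6015 → ψ = 0.7981
  ψ = 0.7981: g = -0.00164, g' = -0.6661 → ψ = 0.7957
Converged at ψ = 0.7957.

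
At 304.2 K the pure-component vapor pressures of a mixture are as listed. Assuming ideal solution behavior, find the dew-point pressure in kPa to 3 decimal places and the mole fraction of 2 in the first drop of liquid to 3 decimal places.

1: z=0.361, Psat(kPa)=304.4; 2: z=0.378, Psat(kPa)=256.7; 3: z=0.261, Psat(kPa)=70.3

Pdew = 156.958 kPa, x_2 = 0.231

At the dew point ψ → 1, so Σzᵢ/Kᵢ = 1 with Kᵢ = Pᵢˢᵃᵗ/P ⇒ 1/P = Σzᵢ/Pᵢˢᵃᵗ.
1/P = 0.361/304.4 + 0.378/256.7 + 0.261/70.3 = 0.006371 ⇒ P = 156.958 kPa
xᵢ = zᵢP/Pᵢˢᵃᵗ ⇒ x_2 = 0.378·156.958/256.7 = 0.231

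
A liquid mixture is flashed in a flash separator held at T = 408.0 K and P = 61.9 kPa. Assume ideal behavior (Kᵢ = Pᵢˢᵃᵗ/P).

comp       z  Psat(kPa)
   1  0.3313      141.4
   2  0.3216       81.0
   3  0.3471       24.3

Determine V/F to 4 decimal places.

Raoult's law: Kᵢ = Pᵢˢᵃᵗ/P = Pᵢˢᵃᵗ/61.9.
  K_1 = 141.4/61.9 = 2.284330, K_2 = 81.0/61.9 = 1.308562, K_3 = 24.3/61.9 = 0.392569
Rachford–Rice: g(V/F) = Σ zᵢ(Kᵢ−1)/(1+V/F(Kᵢ−1)) = 0.
g(0) = ΣzᵢKᵢ − 1 = 0.3139 and g(1) = 1 − Σzᵢ/Kᵢ = -0.2750, so a root lies in (0, 1).
Iterate (Newton) starting at V/F = 0.58:
  V/F = 0.5800: g = 0.00250, g' = -0.5068 → V/F = 0.5849
Converged at V/F = 0.5849.

V/F = 0.5849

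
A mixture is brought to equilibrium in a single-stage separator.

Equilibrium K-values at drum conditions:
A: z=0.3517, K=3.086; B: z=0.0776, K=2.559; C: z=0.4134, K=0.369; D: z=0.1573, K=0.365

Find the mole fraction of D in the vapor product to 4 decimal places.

Newton–Raphson from V/F = 0.33:
  V/F = 0.3300: g = 0.05858, g' = -0.9832 → V/F = 0.3896
  V/F = 0.3896: g = 0.00139, g' = -0.9401 → V/F = 0.3911
Converged at V/F = 0.3911.
Compositions from xᵢ = zᵢ/(1+V/F(Kᵢ−1)), yᵢ = Kᵢxᵢ:
  A: x = 0.1937, y = 0.5977
  B: x = 0.0482, y = 0.1234
  C: x = 0.5488, y = 0.2025
  D: x = 0.2093, y = 0.0764

y_D = 0.0764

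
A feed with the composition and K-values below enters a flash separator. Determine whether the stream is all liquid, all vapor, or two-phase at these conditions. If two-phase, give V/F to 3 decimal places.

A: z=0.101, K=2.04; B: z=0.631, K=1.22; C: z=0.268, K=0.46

ΣzᵢKᵢ = 1.099; Σzᵢ/Kᵢ = 1.149.
Both exceed 1, so a two-phase solution exists.
Let ψ = V/F and solve Σ zᵢ(Kᵢ−1)/(1+ψ(Kᵢ−1)) = 0.
Newton iteration, ψ⁰ = 0.5:
  ψ = 0.500: g = -0.0041, g' = -0.219 → ψ = 0.481
Converged at ψ = 0.481.

two-phase, V/F = 0.481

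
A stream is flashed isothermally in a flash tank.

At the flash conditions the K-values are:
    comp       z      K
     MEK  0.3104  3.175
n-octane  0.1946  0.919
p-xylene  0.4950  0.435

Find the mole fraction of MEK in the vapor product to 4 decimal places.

y_MEK = 0.5421

Rachford–Rice: g(β) = Σ zᵢ(Kᵢ−1)/(1+β(Kᵢ−1)) = 0.
g(0) = ΣzᵢKᵢ − 1 = 0.3797 and g(1) = 1 − Σzᵢ/Kᵢ = -0.4474, so a root lies in (0, 1).
Newton–Raphson from β = 0.43:
  β = 0.4300: g = -0.03690, g' = -0.6692 → β = 0.3748
  β = 0.3748: g = 0.00083, g' = -0.7013 → β = 0.3760
Converged at β = 0.3760.
Compositions from xᵢ = zᵢ/(1+β(Kᵢ−1)), yᵢ = Kᵢxᵢ:
  MEK: x = 0.1707, y = 0.5421
  n-octane: x = 0.2007, y = 0.1845
  p-xylene: x = 0.6285, y = 0.2734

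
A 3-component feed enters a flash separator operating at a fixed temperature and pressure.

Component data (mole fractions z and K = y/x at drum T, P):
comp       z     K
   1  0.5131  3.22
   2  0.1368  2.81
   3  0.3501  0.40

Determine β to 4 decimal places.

Let β = V/F and solve Σ zᵢ(Kᵢ−1)/(1+β(Kᵢ−1)) = 0.
Check two-phase: ΣzᵢKᵢ = 2.1766 > 1 and Σzᵢ/Kᵢ = 1.0833 > 1, so g(0) = 1.1766 > 0 and g(1) = -0.0833 < 0.
Iterate (Newton) starting at β = 0.69:
  β = 0.6900: g = 0.20155, g' = -0.8501 → β = 0.9271
  β = 0.9271: g = -0.00843, g' = -0.9729 → β = 0.9184
Converged at β = 0.9184.

β = 0.9184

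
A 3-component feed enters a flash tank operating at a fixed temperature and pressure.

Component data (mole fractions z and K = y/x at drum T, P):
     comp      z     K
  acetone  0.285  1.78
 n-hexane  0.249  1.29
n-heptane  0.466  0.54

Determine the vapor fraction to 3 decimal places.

Let ψ = V/F and solve Σ zᵢ(Kᵢ−1)/(1+ψ(Kᵢ−1)) = 0.
Feasibility: ΣzᵢKᵢ = 1.080, Σzᵢ/Kᵢ = 1.216 — both > 1, two phases present.
Newton iteration, ψ⁰ = 0.5:
  ψ = 0.500: g = -0.0554, g' = -0.272 → ψ = 0.296
  ψ = 0.296: g = -0.0011, g' = -0.264 → ψ = 0.292
Converged at ψ = 0.292.

ψ = 0.292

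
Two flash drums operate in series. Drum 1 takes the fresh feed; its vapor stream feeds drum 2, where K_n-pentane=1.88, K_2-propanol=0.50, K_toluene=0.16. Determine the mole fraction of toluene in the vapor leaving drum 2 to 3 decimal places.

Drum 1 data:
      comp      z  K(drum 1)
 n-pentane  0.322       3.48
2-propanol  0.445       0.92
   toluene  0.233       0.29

Drum 1:
Rachford–Rice: g(ψ₁) = Σ zᵢ(Kᵢ−1)/(1+ψ₁(Kᵢ−1)) = 0.
Feasibility: ΣzᵢKᵢ = 1.598, Σzᵢ/Kᵢ = 1.380 — both > 1, two phases present.
Iterate (Newton) starting at ψ₁ = 0.52:
  ψ₁ = 0.520: g = 0.0494, g' = -0.676 → ψ₁ = 0.593
Converged at ψ₁ = 0.593.
Drum-1 compositions:
  n-pentane: x = 0.130, y = 0.453
  2-propanol: x = 0.467, y = 0.430
  toluene: x = 0.403, y = 0.117
Drum-2 feed = drum-1 vapor: z₂ = (0.4535, 0.4298, 0.1167).
Drum 2:
Rachford–Rice: g(ψ₂) = Σ zᵢ(Kᵢ−1)/(1+ψ₂(Kᵢ−1)) = 0.
Feasibility: ΣzᵢKᵢ = 1.086, Σzᵢ/Kᵢ = 1.830 — both > 1, two phases present.
Iterate (Newton) starting at ψ₂ = 0.38:
  ψ₂ = 0.380: g = -0.1103, g' = -0.539 → ψ₂ = 0.175
  ψ₂ = 0.175: g = -0.0048, g' = -0.506 → ψ₂ = 0.166
Converged at ψ₂ = 0.166.
  n-pentane: x = 0.396, y = 0.744
  2-propanol: x = 0.469, y = 0.234
  toluene: x = 0.136, y = 0.022

y_toluene (drum 2) = 0.022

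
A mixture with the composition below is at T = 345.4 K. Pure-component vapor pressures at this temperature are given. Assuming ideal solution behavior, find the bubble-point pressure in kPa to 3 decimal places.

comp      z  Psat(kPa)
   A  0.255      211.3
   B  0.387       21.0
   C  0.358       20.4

At the bubble point ψ → 0, so ΣzᵢKᵢ = 1 with Kᵢ = Pᵢˢᵃᵗ/P ⇒ P = ΣzᵢPᵢˢᵃᵗ.
P = 0.255·211.3 + 0.387·21.0 + 0.358·20.4 = 69.312 kPa

Pbub = 69.312 kPa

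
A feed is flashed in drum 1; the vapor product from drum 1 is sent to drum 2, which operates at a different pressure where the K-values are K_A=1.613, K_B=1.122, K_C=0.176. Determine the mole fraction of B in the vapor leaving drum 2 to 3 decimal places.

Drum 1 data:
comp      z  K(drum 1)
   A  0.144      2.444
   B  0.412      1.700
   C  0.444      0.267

y_B (drum 2) = 0.633

Drum 1:
Newton–Raphson from ψ₁ = 0.48:
  ψ₁ = 0.480: g = -0.1634, g' = -0.786 → ψ₁ = 0.272
  ψ₁ = 0.272: g = -0.0149, g' = -0.669 → ψ₁ = 0.250
Converged at ψ₁ = 0.250.
Drum-1 compositions:
  A: x = 0.106, y = 0.259
  B: x = 0.351, y = 0.596
  C: x = 0.543, y = 0.145
Drum-2 feed = drum-1 vapor: z₂ = (0.2587, 0.5962, 0.1451).
Drum 2:
Iterate (Newton) starting at ψ₂ = 0.5:
  ψ₂ = 0.500: g = -0.0134, g' = -0.350 → ψ₂ = 0.462
  ψ₂ = 0.462: g = -0.0005, g' = -0.324 → ψ₂ = 0.460
Converged at ψ₂ = 0.460.
  A: x = 0.202, y = 0.325
  B: x = 0.565, y = 0.633
  C: x = 0.234, y = 0.041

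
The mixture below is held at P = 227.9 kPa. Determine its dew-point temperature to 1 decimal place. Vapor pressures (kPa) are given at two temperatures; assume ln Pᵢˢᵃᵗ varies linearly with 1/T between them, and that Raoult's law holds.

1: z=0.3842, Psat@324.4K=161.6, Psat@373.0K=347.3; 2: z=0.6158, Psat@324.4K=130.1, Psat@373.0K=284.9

Dew-point temperature: Σzᵢ·P/Pᵢˢᵃᵗ(T) = 1. Interpolate ln Pᵢˢᵃᵗ = aᵢ + bᵢ/T.
  T = 324.4 K: ΣzᵢP/Pᵢˢᵃᵗ = 1.6205
  T = 373.0 K: ΣzᵢP/Pᵢˢᵃᵗ = 0.7447
  T = 348.7 K: ΣzᵢP/Pᵢˢᵃᵗ = 1.0692
  T = 360.9 K: ΣzᵢP/Pᵢˢᵃᵗ = 0.8862
  T = 354.8 K: ΣzᵢP/Pᵢˢᵃᵗ = 0.9719
  T = 351.8 K: ΣzᵢP/Pᵢˢᵃᵗ = 1.0181
  T = 353.3 K: ΣzᵢP/Pᵢˢᵃᵗ = 0.9946
Interpolating between 351.8 K and 353.3 K gives T ≈ 353.0 K.

T = 353.0 K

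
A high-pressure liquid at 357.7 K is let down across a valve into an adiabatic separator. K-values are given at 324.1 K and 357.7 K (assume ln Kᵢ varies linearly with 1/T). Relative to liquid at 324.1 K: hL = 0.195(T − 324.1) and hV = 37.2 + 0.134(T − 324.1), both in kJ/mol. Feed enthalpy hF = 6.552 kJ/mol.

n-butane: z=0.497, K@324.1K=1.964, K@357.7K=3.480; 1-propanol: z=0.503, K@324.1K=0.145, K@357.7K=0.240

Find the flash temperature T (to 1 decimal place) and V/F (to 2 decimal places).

T = 329.0 K, V/F = 0.15

Adiabatic flash: solve Rachford–Rice at each trial T, then check hF = ψ·hV(T) + (1−ψ)·hL(T).
  T = 324.1 K: K = (1.964, 0.145), RR gives ψ = 0.060, H_out = 2.213 kJ/mol
  T = 357.7 K: K = (3.480, 0.240), RR gives ψ = 0.451, H_out = 22.409 kJ/mol
  T = 340.9 K: K = (2.651, 0.189), RR gives ψ = 0.308, H_out = 14.423 kJ/mol
  T = 332.5 K: K = (2.291, 0.166), RR gives ψ = 0.206, H_out = 9.204 kJ/mol
  T = 328.3 K: K = (2.123, 0.155), RR gives ψ = 0.141, H_out = 6.010 kJ/mol
  T = 330.4 K: K = (2.206, 0.161), RR gives ψ = 0.175, H_out = 7.670 kJ/mol
Linear interpolation between T = 328.3 (H_out = 6.010) and T = 330.4 (H_out = 7.670) on hF = 6.552 gives T ≈ 329.0 K, at which ψ = 0.15.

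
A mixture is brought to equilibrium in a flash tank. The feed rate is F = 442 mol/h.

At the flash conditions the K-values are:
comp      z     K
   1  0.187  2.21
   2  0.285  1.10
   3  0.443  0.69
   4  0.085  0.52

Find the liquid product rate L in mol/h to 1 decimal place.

Iterate (Newton) starting at β = 0.63:
  β = 0.630: g = -0.0739, g' = -0.197 → β = 0.254
  β = 0.254: g = 0.0053, g' = -0.238 → β = 0.276
  β = 0.276: g = 0.0001, g' = -0.233 → β = 0.277
Converged at β = 0.277.
Then V = β·F = 0.2766·442 = 122.3 mol/h and L = F − V = 319.7 mol/h.

L = 319.7 mol/h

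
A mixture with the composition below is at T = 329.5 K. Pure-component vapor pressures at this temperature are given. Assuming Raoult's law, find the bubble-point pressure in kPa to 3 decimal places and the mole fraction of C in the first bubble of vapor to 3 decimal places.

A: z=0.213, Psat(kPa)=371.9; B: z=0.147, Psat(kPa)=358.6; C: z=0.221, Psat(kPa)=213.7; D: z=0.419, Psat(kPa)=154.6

Pbub = 243.934 kPa, y_C = 0.194

At the bubble point ψ → 0, so ΣzᵢKᵢ = 1 with Kᵢ = Pᵢˢᵃᵗ/P ⇒ P = ΣzᵢPᵢˢᵃᵗ.
P = 0.213·371.9 + 0.147·358.6 + 0.221·213.7 + 0.419·154.6 = 243.934 kPa
yᵢ = zᵢPᵢˢᵃᵗ/P ⇒ y_C = 0.221·213.7/243.934 = 0.194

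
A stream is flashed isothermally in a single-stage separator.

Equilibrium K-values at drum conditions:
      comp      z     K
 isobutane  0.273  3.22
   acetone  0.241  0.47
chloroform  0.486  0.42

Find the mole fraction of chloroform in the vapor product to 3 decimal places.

Rachford–Rice: g(V/F) = Σ zᵢ(Kᵢ−1)/(1+V/F(Kᵢ−1)) = 0.
Check two-phase: ΣzᵢKᵢ = 1.196 > 1 and Σzᵢ/Kᵢ = 1.755 > 1, so g(0) = 0.196 > 0 and g(1) = -0.755 < 0.
Iterate (Newton) starting at V/F = 0.52:
  V/F = 0.520: g = -0.2986, g' = -0.754 → V/F = 0.124
  V/F = 0.124: g = 0.0348, g' = -1.095 → V/F = 0.156
  V/F = 0.156: g = 0.0012, g' = -1.021 → V/F = 0.157
Converged at V/F = 0.157.
Compositions from xᵢ = zᵢ/(1+V/F(Kᵢ−1)), yᵢ = Kᵢxᵢ:
  isobutane: x = 0.202, y = 0.652
  acetone: x = 0.263, y = 0.124
  chloroform: x = 0.535, y = 0.225

y_chloroform = 0.225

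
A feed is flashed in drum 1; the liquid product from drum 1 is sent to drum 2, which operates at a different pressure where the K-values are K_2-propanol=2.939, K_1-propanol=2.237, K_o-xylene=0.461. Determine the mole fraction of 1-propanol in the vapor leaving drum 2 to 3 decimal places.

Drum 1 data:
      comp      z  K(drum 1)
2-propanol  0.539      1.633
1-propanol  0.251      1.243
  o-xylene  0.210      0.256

y_1-propanol (drum 2) = 0.234

Drum 1:
Iterate (Newton) starting at ψ₁ = 0.5:
  ψ₁ = 0.500: g = 0.0648, g' = -0.431 → ψ₁ = 0.650
  ψ₁ = 0.650: g = -0.0083, g' = -0.556 → ψ₁ = 0.635
Converged at ψ₁ = 0.635.
Drum-1 compositions:
  2-propanol: x = 0.384, y = 0.628
  1-propanol: x = 0.217, y = 0.270
  o-xylene: x = 0.398, y = 0.102
Drum-2 feed = drum-1 liquid: z₂ = (0.3844, 0.2174, 0.3981).
Drum 2:
Material balance + equilibrium reduce to Σ zᵢ(Kᵢ−1)/(1+ψ₂(Kᵢ−1)) = 0.
Check two-phase: ΣzᵢKᵢ = 1.800 > 1 and Σzᵢ/Kᵢ = 1.092 > 1, so g(0) = 0.800 > 0 and g(1) = -0.092 < 0.
Newton iteration, ψ₂⁰ = 0.5:
  ψ₂ = 0.500: g = 0.2509, g' = -0.716 → ψ₂ = 0.850
  ψ₂ = 0.850: g = 0.0164, g' = -0.679 → ψ₂ = 0.874
Converged at ψ₂ = 0.874.
  2-propanol: x = 0.143, y = 0.419
  1-propanol: x = 0.104, y = 0.234
  o-xylene: x = 0.753, y = 0.347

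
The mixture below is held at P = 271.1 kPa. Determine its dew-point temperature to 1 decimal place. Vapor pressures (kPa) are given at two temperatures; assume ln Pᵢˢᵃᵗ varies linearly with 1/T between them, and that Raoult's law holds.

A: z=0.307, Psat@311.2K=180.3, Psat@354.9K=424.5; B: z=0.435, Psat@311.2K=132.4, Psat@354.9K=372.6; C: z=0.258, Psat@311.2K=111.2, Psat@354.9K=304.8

T = 340.4 K

Dew-point temperature: Σzᵢ·P/Pᵢˢᵃᵗ(T) = 1. Interpolate ln Pᵢˢᵃᵗ = aᵢ + bᵢ/T.
  T = 311.2 K: ΣzᵢP/Pᵢˢᵃᵗ = 1.9813
  T = 354.9 K: ΣzᵢP/Pᵢˢᵃᵗ = 0.7420
  T = 333.0 K: ΣzᵢP/Pᵢˢᵃᵗ = 1.1746
  T = 343.9 K: ΣzᵢP/Pᵢˢᵃᵗ = 0.9276
  T = 338.4 K: ΣzᵢP/Pᵢˢᵃᵗ = 1.0429
  T = 341.1 K: ΣzᵢP/Pᵢˢᵃᵗ = 0.9842
Interpolating between 338.4 K and 341.1 K gives T ≈ 340.4 K.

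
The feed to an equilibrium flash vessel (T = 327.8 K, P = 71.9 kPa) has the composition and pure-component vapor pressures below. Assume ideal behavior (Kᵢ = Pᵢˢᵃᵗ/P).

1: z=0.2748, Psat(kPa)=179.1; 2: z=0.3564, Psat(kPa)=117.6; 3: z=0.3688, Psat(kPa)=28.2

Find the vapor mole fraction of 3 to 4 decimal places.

y_3 = 0.2382

Raoult's law: Kᵢ = Pᵢˢᵃᵗ/P = Pᵢˢᵃᵗ/71.9.
  K_1 = 179.1/71.9 = 2.490960, K_2 = 117.6/71.9 = 1.635605, K_3 = 28.2/71.9 = 0.392211
Let ψ = V/F and solve Σ zᵢ(Kᵢ−1)/(1+ψ(Kᵢ−1)) = 0.
Check two-phase: ΣzᵢKᵢ = 1.4121 > 1 and Σzᵢ/Kᵢ = 1.2685 > 1, so g(0) = 0.4121 > 0 and g(1) = -0.2685 < 0.
Newton–Raphson from ψ = 0.5:
  ψ = 0.5000: g = 0.08462, g' = -0.5646 → ψ = 0.6499
  ψ = 0.6499: g = -0.00210, g' = -0.6019 → ψ = 0.6464
Converged at ψ = 0.6464.
Compositions from xᵢ = zᵢ/(1+ψ(Kᵢ−1)), yᵢ = Kᵢxᵢ:
  1: x = 0.1399, y = 0.3486
  2: x = 0.2526, y = 0.4132
  3: x = 0.6075, y = 0.2382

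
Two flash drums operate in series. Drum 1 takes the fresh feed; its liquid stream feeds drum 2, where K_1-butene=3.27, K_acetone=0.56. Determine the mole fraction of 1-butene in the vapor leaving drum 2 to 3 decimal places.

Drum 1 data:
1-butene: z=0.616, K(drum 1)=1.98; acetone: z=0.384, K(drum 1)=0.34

y_1-butene (drum 2) = 0.531

Drum 1:
Newton–Raphson from ψ₁ = 0.55:
  ψ₁ = 0.550: g = -0.0056, g' = -0.662 → ψ₁ = 0.542
  ψ₁ = 0.542: g = -0.0000, g' = -0.658 → ψ₁ = 0.541
Converged at ψ₁ = 0.541.
Drum-1 compositions:
  1-butene: x = 0.402, y = 0.797
  acetone: x = 0.598, y = 0.203
Drum-2 feed = drum-1 liquid: z₂ = (0.4024, 0.5976).
Drum 2:
Material balance + equilibrium reduce to Σ zᵢ(Kᵢ−1)/(1+ψ₂(Kᵢ−1)) = 0.
Feasibility: ΣzᵢKᵢ = 1.651, Σzᵢ/Kᵢ = 1.190 — both > 1, two phases present.
Binary case is linear: z₁(K₁−1)(1+ψ₂(K₂−1)) + z₂(K₂−1)(1+ψ₂(K₁−1)) = 0
⇒ ψ₂ = [z₁(K₁−1)+z₂(K₂−1)] / [−(K₁−1)(K₂−1)] = 0.6506/0.9988 = 0.651
  1-butene: x = 0.162, y = 0.531
  acetone: x = 0.838, y = 0.469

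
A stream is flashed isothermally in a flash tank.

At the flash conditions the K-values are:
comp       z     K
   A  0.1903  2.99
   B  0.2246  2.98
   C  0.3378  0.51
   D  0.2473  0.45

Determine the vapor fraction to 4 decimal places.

Material balance + equilibrium reduce to Σ zᵢ(Kᵢ−1)/(1+ψ(Kᵢ−1)) = 0.
Check two-phase: ΣzᵢKᵢ = 1.5219 > 1 and Σzᵢ/Kᵢ = 1.3509 > 1, so g(0) = 0.5219 > 0 and g(1) = -0.3509 < 0.
Newton–Raphson from ψ = 0.52:
  ψ = 0.5200: g = -0.00739, g' = -0.6886 → ψ = 0.5093
Converged at ψ = 0.5093.

ψ = 0.5093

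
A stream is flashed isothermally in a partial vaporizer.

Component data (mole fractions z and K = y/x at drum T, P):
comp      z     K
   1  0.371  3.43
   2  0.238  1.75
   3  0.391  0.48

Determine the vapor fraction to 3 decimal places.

Let ψ = V/F and solve Σ zᵢ(Kᵢ−1)/(1+ψ(Kᵢ−1)) = 0.
Check two-phase: ΣzᵢKᵢ = 1.877 > 1 and Σzᵢ/Kᵢ = 1.059 > 1, so g(0) = 0.877 > 0 and g(1) = -0.059 < 0.
Iterate (Newton) starting at ψ = 0.55:
  ψ = 0.550: g = 0.2275, g' = -0.676 → ψ = 0.887
  ψ = 0.887: g = 0.0158, g' = -0.632 → ψ = 0.912
  ψ = 0.912: g = -0.0001, g' = -0.641 → ψ = 0.911
Converged at ψ = 0.911.

ψ = 0.911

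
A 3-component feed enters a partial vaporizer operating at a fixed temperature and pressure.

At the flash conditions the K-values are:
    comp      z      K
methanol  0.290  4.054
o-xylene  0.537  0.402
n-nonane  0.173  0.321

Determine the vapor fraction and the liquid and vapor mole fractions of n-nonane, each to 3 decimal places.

ψ = 0.237, x_n-nonane = 0.206, y_n-nonane = 0.066

Material balance + equilibrium reduce to Σ zᵢ(Kᵢ−1)/(1+ψ(Kᵢ−1)) = 0.
Check two-phase: ΣzᵢKᵢ = 1.447 > 1 and Σzᵢ/Kᵢ = 1.946 > 1, so g(0) = 0.447 > 0 and g(1) = -0.946 < 0.
Iterate (Newton) starting at ψ = 0.5:
  ψ = 0.500: g = -0.2855, g' = -0.997 → ψ = 0.214
  ψ = 0.214: g = 0.0303, g' = -1.352 → ψ = 0.236
  ψ = 0.236: g = 0.0007, g' = -1.287 → ψ = 0.237
Converged at ψ = 0.237.
Compositions from xᵢ = zᵢ/(1+ψ(Kᵢ−1)), yᵢ = Kᵢxᵢ:
  methanol: x = 0.168, y = 0.682
  o-xylene: x = 0.626, y = 0.251
  n-nonane: x = 0.206, y = 0.066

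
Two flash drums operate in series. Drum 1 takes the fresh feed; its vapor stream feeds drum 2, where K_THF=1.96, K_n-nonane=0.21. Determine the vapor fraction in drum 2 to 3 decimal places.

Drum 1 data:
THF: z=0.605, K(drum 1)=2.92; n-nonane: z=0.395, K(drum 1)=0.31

Drum 1:
Rachford–Rice: g(ψ₁) = Σ zᵢ(Kᵢ−1)/(1+ψ₁(Kᵢ−1)) = 0.
Feasibility: ΣzᵢKᵢ = 1.889, Σzᵢ/Kᵢ = 1.481 — both > 1, two phases present.
Newton iteration, ψ₁⁰ = 0.41:
  ψ₁ = 0.410: g = 0.2699, g' = -1.064 → ψ₁ = 0.664
  ψ₁ = 0.664: g = 0.0080, g' = -1.071 → ψ₁ = 0.671
Converged at ψ₁ = 0.671.
Drum-1 compositions:
  THF: x = 0.264, y = 0.772
  n-nonane: x = 0.736, y = 0.228
Drum-2 feed = drum-1 vapor: z₂ = (0.7720, 0.2280).
Drum 2:
Rachford–Rice: g(ψ₂) = Σ zᵢ(Kᵢ−1)/(1+ψ₂(Kᵢ−1)) = 0.
g(0) = ΣzᵢKᵢ − 1 = 0.561 and g(1) = 1 − Σzᵢ/Kᵢ = -0.480, so a root lies in (0, 1).
Binary case is linear: z₁(K₁−1)(1+ψ₂(K₂−1)) + z₂(K₂−1)(1+ψ₂(K₁−1)) = 0
⇒ ψ₂ = [z₁(K₁−1)+z₂(K₂−1)] / [−(K₁−1)(K₂−1)] = 0.5609/0.7584 = 0.740
  THF: x = 0.451, y = 0.885
  n-nonane: x = 0.549, y = 0.115

V/F (drum 2) = 0.740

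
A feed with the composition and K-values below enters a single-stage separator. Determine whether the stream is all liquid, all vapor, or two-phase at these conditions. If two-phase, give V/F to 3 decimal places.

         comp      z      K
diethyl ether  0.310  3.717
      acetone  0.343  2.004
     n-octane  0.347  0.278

two-phase, V/F = 0.687

ΣzᵢKᵢ = 1.936; Σzᵢ/Kᵢ = 1.503.
Both exceed 1, so a two-phase solution exists.
Let ψ = V/F and solve Σ zᵢ(Kᵢ−1)/(1+ψ(Kᵢ−1)) = 0.
Iterate (Newton) starting at ψ = 0.5:
  ψ = 0.500: g = 0.1943, g' = -1.008 → ψ = 0.693
  ψ = 0.693: g = -0.0060, g' = -1.120 → ψ = 0.687
Converged at ψ = 0.687.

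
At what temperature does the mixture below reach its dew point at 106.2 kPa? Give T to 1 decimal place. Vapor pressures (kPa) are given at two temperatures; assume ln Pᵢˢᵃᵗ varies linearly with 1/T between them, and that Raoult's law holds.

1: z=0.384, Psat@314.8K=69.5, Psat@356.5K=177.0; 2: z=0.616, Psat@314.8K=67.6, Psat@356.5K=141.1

T = 336.3 K

Dew-point temperature: Σzᵢ·P/Pᵢˢᵃᵗ(T) = 1. Interpolate ln Pᵢˢᵃᵗ = aᵢ + bᵢ/T.
  T = 314.8 K: ΣzᵢP/Pᵢˢᵃᵗ = 1.5545
  T = 356.5 K: ΣzᵢP/Pᵢˢᵃᵗ = 0.6940
  T = 335.6 K: ΣzᵢP/Pᵢˢᵃᵗ = 1.0128
  T = 346.1 K: ΣzᵢP/Pᵢˢᵃᵗ = 0.8327
  T = 340.9 K: ΣzᵢP/Pᵢˢᵃᵗ = 0.9161
  T = 338.2 K: ΣzᵢP/Pᵢˢᵃᵗ = 0.9638
Interpolating between 335.6 K and 338.2 K gives T ≈ 336.3 K.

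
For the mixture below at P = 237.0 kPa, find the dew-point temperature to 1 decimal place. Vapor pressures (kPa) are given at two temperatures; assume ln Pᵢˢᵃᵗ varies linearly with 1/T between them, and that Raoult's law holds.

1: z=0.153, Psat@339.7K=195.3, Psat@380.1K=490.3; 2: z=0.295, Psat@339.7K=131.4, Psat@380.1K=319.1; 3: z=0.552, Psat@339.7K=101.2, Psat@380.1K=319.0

T = 365.5 K

Dew-point temperature: Σzᵢ·P/Pᵢˢᵃᵗ(T) = 1. Interpolate ln Pᵢˢᵃᵗ = aᵢ + bᵢ/T.
  T = 339.7 K: ΣzᵢP/Pᵢˢᵃᵗ = 2.0105
  T = 380.1 K: ΣzᵢP/Pᵢˢᵃᵗ = 0.7032
  T = 359.9 K: ΣzᵢP/Pᵢˢᵃᵗ = 1.1523
  T = 370.0 K: ΣzᵢP/Pᵢˢᵃᵗ = 0.8937
  T = 364.9 K: ΣzᵢP/Pᵢˢᵃᵗ = 1.0142
  T = 367.4 K: ΣzᵢP/Pᵢˢᵃᵗ = 0.9528
Interpolating between 364.9 K and 367.4 K gives T ≈ 365.5 K.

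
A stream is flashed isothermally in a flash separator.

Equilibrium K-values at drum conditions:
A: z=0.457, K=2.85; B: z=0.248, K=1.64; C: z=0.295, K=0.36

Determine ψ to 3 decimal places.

Newton–Raphson from ψ = 0.47:
  ψ = 0.470: g = 0.3042, g' = -0.755 → ψ = 0.873
  ψ = 0.873: g = -0.0028, g' = -0.891 → ψ = 0.870
Converged at ψ = 0.870.

ψ = 0.870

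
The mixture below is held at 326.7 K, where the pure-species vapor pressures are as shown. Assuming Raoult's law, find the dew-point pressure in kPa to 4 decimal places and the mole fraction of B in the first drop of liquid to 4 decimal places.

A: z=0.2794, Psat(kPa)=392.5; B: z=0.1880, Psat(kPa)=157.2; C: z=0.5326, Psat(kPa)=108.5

Pdew = 146.7022 kPa, x_B = 0.1754

At the dew point ψ → 1, so Σzᵢ/Kᵢ = 1 with Kᵢ = Pᵢˢᵃᵗ/P ⇒ 1/P = Σzᵢ/Pᵢˢᵃᵗ.
1/P = 0.2794/392.5 + 0.1880/157.2 + 0.5326/108.5 = 0.0068165 ⇒ P = 146.7022 kPa
xᵢ = zᵢP/Pᵢˢᵃᵗ ⇒ x_B = 0.1880·146.7022/157.2 = 0.1754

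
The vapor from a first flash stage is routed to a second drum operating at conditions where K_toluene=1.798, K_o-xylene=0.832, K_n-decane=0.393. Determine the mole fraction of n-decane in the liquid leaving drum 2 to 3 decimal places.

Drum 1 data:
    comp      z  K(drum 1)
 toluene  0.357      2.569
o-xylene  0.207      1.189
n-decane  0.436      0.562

Drum 1:
Rachford–Rice: g(ψ₁) = Σ zᵢ(Kᵢ−1)/(1+ψ₁(Kᵢ−1)) = 0.
Check two-phase: ΣzᵢKᵢ = 1.408 > 1 and Σzᵢ/Kᵢ = 1.089 > 1, so g(0) = 0.408 > 0 and g(1) = -0.089 < 0.
Newton–Raphson from ψ₁ = 0.55:
  ψ₁ = 0.550: g = 0.0845, g' = -0.404 → ψ₁ = 0.759
  ψ₁ = 0.759: g = 0.0038, g' = -0.376 → ψ₁ = 0.769
Converged at ψ₁ = 0.769.
Drum-1 compositions:
  toluene: x = 0.162, y = 0.416
  o-xylene: x = 0.181, y = 0.215
  n-decane: x = 0.657, y = 0.370
Drum-2 feed = drum-1 vapor: z₂ = (0.4156, 0.2149, 0.3695).
Drum 2:
Material balance + equilibrium reduce to Σ zᵢ(Kᵢ−1)/(1+ψ₂(Kᵢ−1)) = 0.
Check two-phase: ΣzᵢKᵢ = 1.071 > 1 and Σzᵢ/Kᵢ = 1.430 > 1, so g(0) = 0.071 > 0 and g(1) = -0.430 < 0.
Newton iteration, ψ₂⁰ = 0.52:
  ψ₂ = 0.520: g = -0.1329, g' = -0.430 → ψ₂ = 0.211
  ψ₂ = 0.211: g = -0.0108, g' = -0.379 → ψ₂ = 0.183
Converged at ψ₂ = 0.183.
  toluene: x = 0.363, y = 0.652
  o-xylene: x = 0.222, y = 0.184
  n-decane: x = 0.416, y = 0.163

x_n-decane (drum 2) = 0.416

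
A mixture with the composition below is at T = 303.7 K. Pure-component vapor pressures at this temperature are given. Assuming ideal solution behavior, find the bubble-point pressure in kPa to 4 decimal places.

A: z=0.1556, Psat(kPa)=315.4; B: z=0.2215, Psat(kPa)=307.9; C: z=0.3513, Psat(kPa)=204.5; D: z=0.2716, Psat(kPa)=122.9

At the bubble point ψ → 0, so ΣzᵢKᵢ = 1 with Kᵢ = Pᵢˢᵃᵗ/P ⇒ P = ΣzᵢPᵢˢᵃᵗ.
P = 0.1556·315.4 + 0.2215·307.9 + 0.3513·204.5 + 0.2716·122.9 = 222.4966 kPa

Pbub = 222.4966 kPa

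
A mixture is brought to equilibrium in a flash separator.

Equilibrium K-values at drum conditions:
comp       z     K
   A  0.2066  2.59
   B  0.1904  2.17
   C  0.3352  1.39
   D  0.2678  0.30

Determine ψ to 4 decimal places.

Material balance + equilibrium reduce to Σ zᵢ(Kᵢ−1)/(1+ψ(Kᵢ−1)) = 0.
g(0) = ΣzᵢKᵢ − 1 = 0.4945 and g(1) = 1 − Σzᵢ/Kᵢ = -0.3013, so a root lies in (0, 1).
Iterate (Newton) starting at ψ = 0.5:
  ψ = 0.5000: g = 0.14455, g' = -0.6121 → ψ = 0.7361
  ψ = 0.7361: g = -0.01415, g' = -0.7754 → ψ = 0.7179
  ψ = 0.7179: g = -0.00022, g' = -0.7522 → ψ = 0.7176
Converged at ψ = 0.7176.

ψ = 0.7176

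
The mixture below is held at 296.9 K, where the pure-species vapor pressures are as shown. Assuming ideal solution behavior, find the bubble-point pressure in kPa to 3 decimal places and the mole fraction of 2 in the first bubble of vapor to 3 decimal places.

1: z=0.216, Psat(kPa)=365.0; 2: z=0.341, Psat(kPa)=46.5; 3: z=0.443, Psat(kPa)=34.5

Pbub = 109.980 kPa, y_2 = 0.144

At the bubble point ψ → 0, so ΣzᵢKᵢ = 1 with Kᵢ = Pᵢˢᵃᵗ/P ⇒ P = ΣzᵢPᵢˢᵃᵗ.
P = 0.216·365.0 + 0.341·46.5 + 0.443·34.5 = 109.980 kPa
yᵢ = zᵢPᵢˢᵃᵗ/P ⇒ y_2 = 0.341·46.5/109.980 = 0.144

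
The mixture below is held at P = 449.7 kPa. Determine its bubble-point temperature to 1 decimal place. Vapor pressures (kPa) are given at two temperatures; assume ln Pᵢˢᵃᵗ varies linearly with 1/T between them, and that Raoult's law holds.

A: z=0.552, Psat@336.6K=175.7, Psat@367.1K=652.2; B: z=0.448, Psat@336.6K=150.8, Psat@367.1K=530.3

Bubble-point temperature: ΣzᵢPᵢˢᵃᵗ(T) = P. Interpolate ln Pᵢˢᵃᵗ = aᵢ + bᵢ/T.
  T = 336.6 K: ΣzᵢPᵢˢᵃᵗ = 164.54 kPa
  T = 367.1 K: ΣzᵢPᵢˢᵃᵗ = 597.59 kPa
  T = 351.9 K: ΣzᵢPᵢˢᵃᵗ = 323.12 kPa
  T = 359.5 K: ΣzᵢPᵢˢᵃᵗ = 442.28 kPa
  T = 363.3 K: ΣzᵢPᵢˢᵃᵗ = 514.91 kPa
  T = 361.4 K: ΣzᵢPᵢˢᵃᵗ = 477.40 kPa
Interpolating between 359.5 K and 361.4 K gives T ≈ 359.9 K.

T = 359.9 K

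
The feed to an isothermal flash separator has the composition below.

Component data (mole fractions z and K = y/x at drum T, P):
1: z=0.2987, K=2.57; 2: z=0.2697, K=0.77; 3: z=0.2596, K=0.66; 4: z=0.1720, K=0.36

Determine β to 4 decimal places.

β = 0.3358

Rachford–Rice: g(β) = Σ zᵢ(Kᵢ−1)/(1+β(Kᵢ−1)) = 0.
Feasibility: ΣzᵢKᵢ = 1.2086, Σzᵢ/Kᵢ = 1.3376 — both > 1, two phases present.
Newton–Raphson from β = 0.54:
  β = 0.5400: g = -0.09336, g' = -0.4438 → β = 0.3296
  β = 0.3296: g = 0.00300, g' = -0.4877 → β = 0.3358
Converged at β = 0.3358.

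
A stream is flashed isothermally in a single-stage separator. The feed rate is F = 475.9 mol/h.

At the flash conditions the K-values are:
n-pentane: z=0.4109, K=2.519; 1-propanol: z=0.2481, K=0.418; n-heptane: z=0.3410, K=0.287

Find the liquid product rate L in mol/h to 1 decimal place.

L = 363.7 mol/h

Material balance + equilibrium reduce to Σ zᵢ(Kᵢ−1)/(1+ψ(Kᵢ−1)) = 0.
Feasibility: ΣzᵢKᵢ = 1.2366, Σzᵢ/Kᵢ = 1.9448 — both > 1, two phases present.
Iterate (Newton) starting at ψ = 0.38:
  ψ = 0.3800: g = -0.12315, g' = -0.8458 → ψ = 0.2344
  ψ = 0.2344: g = 0.00115, g' = -0.8782 → ψ = 0.2357
Converged at ψ = 0.2357.
Then V = ψ·F = 0.2357·475.9 = 112.2 mol/h and L = F − V = 363.7 mol/h.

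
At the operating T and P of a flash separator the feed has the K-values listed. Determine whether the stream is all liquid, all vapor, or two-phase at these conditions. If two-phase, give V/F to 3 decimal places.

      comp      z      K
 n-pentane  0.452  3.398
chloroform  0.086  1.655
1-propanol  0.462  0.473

ΣzᵢKᵢ = 1.897; Σzᵢ/Kᵢ = 1.162.
Both exceed 1, so a two-phase solution exists.
Material balance + equilibrium reduce to Σ zᵢ(Kᵢ−1)/(1+ψ(Kᵢ−1)) = 0.
Newton–Raphson from ψ = 0.6:
  ψ = 0.600: g = 0.1288, g' = -0.730 → ψ = 0.776
  ψ = 0.776: g = 0.0040, g' = -0.701 → ψ = 0.782
Converged at ψ = 0.782.

two-phase, V/F = 0.782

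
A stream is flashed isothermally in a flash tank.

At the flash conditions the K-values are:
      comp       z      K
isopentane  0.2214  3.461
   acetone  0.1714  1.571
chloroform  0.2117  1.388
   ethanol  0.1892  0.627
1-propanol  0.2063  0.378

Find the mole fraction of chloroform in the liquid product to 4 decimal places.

Rachford–Rice: g(ψ) = Σ zᵢ(Kᵢ−1)/(1+ψ(Kᵢ−1)) = 0.
Check two-phase: ΣzᵢKᵢ = 1.5260 > 1 and Σzᵢ/Kᵢ = 1.1731 > 1, so g(0) = 0.5260 > 0 and g(1) = -0.1731 < 0.
Newton iteration, ψ⁰ = 0.39:
  ψ = 0.3900: g = 0.17741, g' = -0.5857 → ψ = 0.6929
  ψ = 0.6929: g = 0.01560, g' = -0.5261 → ψ = 0.7225
  ψ = 0.7225: g = -0.00011, g' = -0.5338 → ψ = 0.7223
Converged at ψ = 0.7223.
Compositions from xᵢ = zᵢ/(1+ψ(Kᵢ−1)), yᵢ = Kᵢxᵢ:
  isopentane: x = 0.0797, y = 0.2759
  acetone: x = 0.1213, y = 0.1906
  chloroform: x = 0.1654, y = 0.2295
  ethanol: x = 0.2590, y = 0.1624
  1-propanol: x = 0.3746, y = 0.1416

x_chloroform = 0.1654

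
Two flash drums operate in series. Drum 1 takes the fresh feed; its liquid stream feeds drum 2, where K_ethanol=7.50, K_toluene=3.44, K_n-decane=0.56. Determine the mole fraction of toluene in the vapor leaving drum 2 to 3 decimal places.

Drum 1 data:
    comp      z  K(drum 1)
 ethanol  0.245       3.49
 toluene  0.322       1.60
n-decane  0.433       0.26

Drum 1:
Let ψ₁ = V/F and solve Σ zᵢ(Kᵢ−1)/(1+ψ₁(Kᵢ−1)) = 0.
g(0) = ΣzᵢKᵢ − 1 = 0.483 and g(1) = 1 − Σzᵢ/Kᵢ = -0.937, so a root lies in (0, 1).
Newton–Raphson from ψ₁ = 0.5:
  ψ₁ = 0.500: g = -0.0883, g' = -0.967 → ψ₁ = 0.409
  ψ₁ = 0.409: g = -0.0019, g' = -0.935 → ψ₁ = 0.407
Converged at ψ₁ = 0.407.
Drum-1 compositions:
  ethanol: x = 0.122, y = 0.425
  toluene: x = 0.259, y = 0.414
  n-decane: x = 0.619, y = 0.161
Drum-2 feed = drum-1 liquid: z₂ = (0.1217, 0.2588, 0.6194).
Drum 2:
Newton–Raphson from ψ₂ = 0.5:
  ψ₂ = 0.500: g = 0.1212, g' = -0.795 → ψ₂ = 0.653
  ψ₂ = 0.653: g = 0.0122, g' = -0.652 → ψ₂ = 0.671
Converged at ψ₂ = 0.671.
  ethanol: x = 0.023, y = 0.170
  toluene: x = 0.098, y = 0.337
  n-decane: x = 0.879, y = 0.492

y_toluene (drum 2) = 0.337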